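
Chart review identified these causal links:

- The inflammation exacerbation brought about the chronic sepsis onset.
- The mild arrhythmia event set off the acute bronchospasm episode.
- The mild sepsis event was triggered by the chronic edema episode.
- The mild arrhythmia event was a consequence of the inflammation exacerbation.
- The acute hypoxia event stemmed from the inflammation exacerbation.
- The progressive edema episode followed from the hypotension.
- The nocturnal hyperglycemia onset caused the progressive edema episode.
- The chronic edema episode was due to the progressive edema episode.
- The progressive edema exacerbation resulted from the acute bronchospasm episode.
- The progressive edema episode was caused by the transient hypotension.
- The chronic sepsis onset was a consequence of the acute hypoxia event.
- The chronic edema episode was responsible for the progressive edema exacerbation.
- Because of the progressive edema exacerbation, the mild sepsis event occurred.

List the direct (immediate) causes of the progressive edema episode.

the hypotension, the nocturnal hyperglycemia onset, the transient hypotension → the progressive edema episode with nothing further upstream stated.

the hypotension, the nocturnal hyperglycemia onset, the transient hypotension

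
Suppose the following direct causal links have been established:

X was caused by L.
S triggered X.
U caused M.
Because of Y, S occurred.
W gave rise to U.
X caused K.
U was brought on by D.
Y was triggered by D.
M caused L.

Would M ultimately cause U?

M leads to L, X, K; U is not among them.

No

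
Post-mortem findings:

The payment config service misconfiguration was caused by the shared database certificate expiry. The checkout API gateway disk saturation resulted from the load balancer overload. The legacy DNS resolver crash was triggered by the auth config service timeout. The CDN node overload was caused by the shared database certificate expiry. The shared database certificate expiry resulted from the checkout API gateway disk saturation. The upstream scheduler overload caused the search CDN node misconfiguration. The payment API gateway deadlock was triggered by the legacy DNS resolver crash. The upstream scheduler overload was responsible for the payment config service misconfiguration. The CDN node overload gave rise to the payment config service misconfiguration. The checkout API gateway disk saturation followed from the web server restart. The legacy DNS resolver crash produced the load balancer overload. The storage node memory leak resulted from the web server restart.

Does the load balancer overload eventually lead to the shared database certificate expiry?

Yes

There is a causal chain: the load balancer overload → the checkout API gateway disk saturation → the shared database certificate expiry.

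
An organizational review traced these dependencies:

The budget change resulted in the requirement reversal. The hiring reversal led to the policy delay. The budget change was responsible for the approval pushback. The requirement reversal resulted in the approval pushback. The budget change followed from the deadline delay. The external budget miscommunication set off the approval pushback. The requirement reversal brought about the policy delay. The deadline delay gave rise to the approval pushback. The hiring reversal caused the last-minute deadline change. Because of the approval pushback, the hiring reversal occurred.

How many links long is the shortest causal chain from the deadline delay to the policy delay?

3

Shortest chain: the deadline delay → the budget change → the requirement reversal → the policy delay.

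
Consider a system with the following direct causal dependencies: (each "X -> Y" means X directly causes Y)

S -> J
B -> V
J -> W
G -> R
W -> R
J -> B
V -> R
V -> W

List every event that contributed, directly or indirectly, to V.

B, J, S

Immediate cause of V: B.
Further upstream: S, J.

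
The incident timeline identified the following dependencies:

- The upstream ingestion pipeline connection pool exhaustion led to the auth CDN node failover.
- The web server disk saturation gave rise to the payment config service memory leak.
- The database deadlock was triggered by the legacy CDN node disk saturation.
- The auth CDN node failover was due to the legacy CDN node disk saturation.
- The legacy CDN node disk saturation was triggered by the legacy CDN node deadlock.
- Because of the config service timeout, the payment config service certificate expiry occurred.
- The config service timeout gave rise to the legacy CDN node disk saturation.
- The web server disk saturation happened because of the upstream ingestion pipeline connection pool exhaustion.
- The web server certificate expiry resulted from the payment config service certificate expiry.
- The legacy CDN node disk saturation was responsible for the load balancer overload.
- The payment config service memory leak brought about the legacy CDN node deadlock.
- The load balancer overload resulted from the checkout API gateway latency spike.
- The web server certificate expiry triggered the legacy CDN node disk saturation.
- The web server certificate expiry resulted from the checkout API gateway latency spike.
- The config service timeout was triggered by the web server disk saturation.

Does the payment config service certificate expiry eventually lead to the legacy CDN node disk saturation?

Yes

There is a causal chain: the payment config service certificate expiry → the web server certificate expiry → the legacy CDN node disk saturation.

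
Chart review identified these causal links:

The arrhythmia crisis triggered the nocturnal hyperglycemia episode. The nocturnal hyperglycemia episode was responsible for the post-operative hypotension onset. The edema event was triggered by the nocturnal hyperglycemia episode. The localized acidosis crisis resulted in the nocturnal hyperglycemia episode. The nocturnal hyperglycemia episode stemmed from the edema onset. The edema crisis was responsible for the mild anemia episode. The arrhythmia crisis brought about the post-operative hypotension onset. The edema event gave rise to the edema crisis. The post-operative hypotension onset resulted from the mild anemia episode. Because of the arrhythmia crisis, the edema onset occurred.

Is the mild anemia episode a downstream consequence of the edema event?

There is a causal chain: the edema event → the edema crisis → the mild anemia episode.

Yes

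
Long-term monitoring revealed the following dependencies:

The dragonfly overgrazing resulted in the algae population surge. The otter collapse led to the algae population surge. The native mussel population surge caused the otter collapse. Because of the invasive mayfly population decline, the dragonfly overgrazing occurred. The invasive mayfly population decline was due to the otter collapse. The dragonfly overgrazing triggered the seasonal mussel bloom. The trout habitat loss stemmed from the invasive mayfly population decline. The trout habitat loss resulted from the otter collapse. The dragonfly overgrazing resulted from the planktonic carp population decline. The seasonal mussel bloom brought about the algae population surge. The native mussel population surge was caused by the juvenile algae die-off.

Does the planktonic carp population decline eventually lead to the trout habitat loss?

The planktonic carp population decline leads to the dragonfly overgrazing, the seasonal mussel bloom, the algae population surge; the trout habitat loss is not among them.

No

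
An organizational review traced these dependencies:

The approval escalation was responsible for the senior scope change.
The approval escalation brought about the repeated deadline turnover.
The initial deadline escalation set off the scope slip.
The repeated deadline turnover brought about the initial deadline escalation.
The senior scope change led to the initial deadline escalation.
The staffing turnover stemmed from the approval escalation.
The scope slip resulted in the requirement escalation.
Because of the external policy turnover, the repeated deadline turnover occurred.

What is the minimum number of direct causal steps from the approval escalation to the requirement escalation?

Shortest chain: the approval escalation → the senior scope change → the initial deadline escalation → the scope slip → the requirement escalation.

4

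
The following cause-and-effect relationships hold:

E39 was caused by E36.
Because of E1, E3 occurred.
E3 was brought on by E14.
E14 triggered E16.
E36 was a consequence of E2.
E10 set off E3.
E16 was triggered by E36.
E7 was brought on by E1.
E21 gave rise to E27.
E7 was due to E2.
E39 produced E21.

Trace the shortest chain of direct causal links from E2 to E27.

E2 → E36 → E39 → E21 → E27

E2 → E36
E36 → E39
E39 → E21
E21 → E27
Length: 4 steps.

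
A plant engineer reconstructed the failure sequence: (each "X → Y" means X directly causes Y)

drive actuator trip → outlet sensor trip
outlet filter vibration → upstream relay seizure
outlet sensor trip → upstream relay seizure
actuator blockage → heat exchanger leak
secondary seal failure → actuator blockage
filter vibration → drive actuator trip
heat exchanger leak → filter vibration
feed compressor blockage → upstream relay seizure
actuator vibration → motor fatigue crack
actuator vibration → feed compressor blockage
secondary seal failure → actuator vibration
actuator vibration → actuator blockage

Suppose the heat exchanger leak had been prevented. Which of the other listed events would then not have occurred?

Downstream of the heat exchanger leak: the filter vibration, the drive actuator trip, the outlet sensor trip, the upstream relay seizure.
Of those, still caused via another path: the upstream relay seizure.
The remainder have no surviving cause.

the drive actuator trip, the filter vibration, the outlet sensor trip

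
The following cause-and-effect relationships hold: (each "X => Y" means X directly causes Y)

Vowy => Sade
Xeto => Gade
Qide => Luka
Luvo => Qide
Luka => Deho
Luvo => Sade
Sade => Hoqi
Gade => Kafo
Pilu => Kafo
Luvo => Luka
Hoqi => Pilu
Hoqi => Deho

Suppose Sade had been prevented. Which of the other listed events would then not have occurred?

Hoqi, Pilu

Downstream of Sade: Hoqi, Pilu, Kafo, Deho.
Of those, still caused via another path: Kafo, Deho.
The remainder have no surviving cause.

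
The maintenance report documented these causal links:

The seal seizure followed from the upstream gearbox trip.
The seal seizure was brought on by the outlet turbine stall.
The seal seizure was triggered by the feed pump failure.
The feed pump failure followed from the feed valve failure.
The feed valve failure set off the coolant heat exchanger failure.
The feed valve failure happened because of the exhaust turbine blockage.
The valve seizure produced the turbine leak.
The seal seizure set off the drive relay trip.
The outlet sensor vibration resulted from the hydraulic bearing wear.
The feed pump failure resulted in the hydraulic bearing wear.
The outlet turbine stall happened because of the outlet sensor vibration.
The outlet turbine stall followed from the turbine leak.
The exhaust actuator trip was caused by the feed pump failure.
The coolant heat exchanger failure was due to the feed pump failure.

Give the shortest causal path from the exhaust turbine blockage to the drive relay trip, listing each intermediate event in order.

the exhaust turbine blockage → the feed valve failure
the feed valve failure → the feed pump failure
the feed pump failure → the seal seizure
the seal seizure → the drive relay trip
Length: 4 steps.

the exhaust turbine blockage → the feed valve failure → the feed pump failure → the seal seizure → the drive relay trip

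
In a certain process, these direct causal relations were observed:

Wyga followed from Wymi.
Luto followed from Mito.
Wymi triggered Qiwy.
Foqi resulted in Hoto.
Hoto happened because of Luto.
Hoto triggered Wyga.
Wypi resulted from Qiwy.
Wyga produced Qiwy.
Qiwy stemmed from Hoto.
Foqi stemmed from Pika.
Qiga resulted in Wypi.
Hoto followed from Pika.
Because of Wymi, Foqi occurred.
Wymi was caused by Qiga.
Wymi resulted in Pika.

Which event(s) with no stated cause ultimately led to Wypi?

Tracing upstream from Wypi: Wypi ← Qiga.
A separate upstream branch: Wypi ← Qiwy ← Hoto ← Luto ← Mito.
Each of those chain origins has no stated cause.

Mito, Qiga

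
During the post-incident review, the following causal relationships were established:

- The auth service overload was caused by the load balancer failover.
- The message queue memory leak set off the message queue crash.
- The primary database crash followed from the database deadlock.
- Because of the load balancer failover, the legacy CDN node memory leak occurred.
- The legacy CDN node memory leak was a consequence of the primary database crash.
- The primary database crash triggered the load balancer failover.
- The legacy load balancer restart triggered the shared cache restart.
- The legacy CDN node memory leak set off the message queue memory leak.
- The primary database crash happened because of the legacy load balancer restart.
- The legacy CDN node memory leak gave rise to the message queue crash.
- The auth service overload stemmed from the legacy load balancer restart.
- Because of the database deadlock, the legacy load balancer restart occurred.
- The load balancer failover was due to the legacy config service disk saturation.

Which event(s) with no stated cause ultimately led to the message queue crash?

the database deadlock, the legacy config service disk saturation

Tracing upstream from the message queue crash: the message queue crash ← the legacy CDN node memory leak ← the primary database crash ← the database deadlock.
A separate upstream branch: the message queue crash ← the legacy CDN node memory leak ← the load balancer failover ← the legacy config service disk saturation.
Each of those chain origins has no stated cause.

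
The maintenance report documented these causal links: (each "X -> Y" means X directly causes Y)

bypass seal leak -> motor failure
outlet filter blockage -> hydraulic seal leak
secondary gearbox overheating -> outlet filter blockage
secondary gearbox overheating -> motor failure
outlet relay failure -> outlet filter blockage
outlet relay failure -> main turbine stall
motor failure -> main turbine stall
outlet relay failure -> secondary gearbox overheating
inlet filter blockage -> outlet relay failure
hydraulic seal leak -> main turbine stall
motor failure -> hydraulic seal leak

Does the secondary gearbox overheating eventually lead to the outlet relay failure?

No

The secondary gearbox overheating leads to the outlet filter blockage, the motor failure, the hydraulic seal leak, the main turbine stall; the outlet relay failure is not among them.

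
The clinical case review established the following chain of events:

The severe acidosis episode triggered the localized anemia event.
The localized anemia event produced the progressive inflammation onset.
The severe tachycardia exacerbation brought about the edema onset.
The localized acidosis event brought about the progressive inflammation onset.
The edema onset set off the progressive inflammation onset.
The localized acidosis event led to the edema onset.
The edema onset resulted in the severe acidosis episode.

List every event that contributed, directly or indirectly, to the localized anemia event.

the edema onset, the localized acidosis event, the severe acidosis episode, the severe tachycardia exacerbation

Immediate cause of the localized anemia event: the severe acidosis episode.
Further upstream: the localized acidosis event, the severe tachycardia exacerbation, the edema onset.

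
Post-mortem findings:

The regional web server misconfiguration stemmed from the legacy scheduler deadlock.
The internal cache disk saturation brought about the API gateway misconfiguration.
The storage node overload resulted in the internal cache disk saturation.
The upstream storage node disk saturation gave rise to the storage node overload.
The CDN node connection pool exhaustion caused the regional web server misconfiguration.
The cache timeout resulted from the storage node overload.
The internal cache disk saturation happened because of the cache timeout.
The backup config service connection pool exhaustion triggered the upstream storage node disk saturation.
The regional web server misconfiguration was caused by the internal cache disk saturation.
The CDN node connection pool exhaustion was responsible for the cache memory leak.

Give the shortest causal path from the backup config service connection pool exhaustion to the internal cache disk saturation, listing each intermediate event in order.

the backup config service connection pool exhaustion → the upstream storage node disk saturation → the storage node overload → the internal cache disk saturation

the backup config service connection pool exhaustion → the upstream storage node disk saturation
the upstream storage node disk saturation → the storage node overload
the storage node overload → the internal cache disk saturation
Length: 3 steps.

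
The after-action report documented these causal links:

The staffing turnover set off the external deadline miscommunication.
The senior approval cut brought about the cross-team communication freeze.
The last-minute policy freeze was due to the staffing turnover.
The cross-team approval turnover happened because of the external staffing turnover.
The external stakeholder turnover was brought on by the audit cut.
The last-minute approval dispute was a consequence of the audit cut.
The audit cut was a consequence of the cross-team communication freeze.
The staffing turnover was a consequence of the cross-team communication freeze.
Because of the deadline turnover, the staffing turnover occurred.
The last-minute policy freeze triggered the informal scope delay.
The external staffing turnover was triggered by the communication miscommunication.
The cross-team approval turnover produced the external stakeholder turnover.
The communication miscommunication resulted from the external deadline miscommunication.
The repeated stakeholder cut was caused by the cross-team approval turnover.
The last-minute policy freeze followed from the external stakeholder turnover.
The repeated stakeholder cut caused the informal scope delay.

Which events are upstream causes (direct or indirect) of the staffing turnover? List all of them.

Immediate causes of the staffing turnover: the cross-team communication freeze, the deadline turnover.
Further upstream: the senior approval cut.

the cross-team communication freeze, the deadline turnover, the senior approval cut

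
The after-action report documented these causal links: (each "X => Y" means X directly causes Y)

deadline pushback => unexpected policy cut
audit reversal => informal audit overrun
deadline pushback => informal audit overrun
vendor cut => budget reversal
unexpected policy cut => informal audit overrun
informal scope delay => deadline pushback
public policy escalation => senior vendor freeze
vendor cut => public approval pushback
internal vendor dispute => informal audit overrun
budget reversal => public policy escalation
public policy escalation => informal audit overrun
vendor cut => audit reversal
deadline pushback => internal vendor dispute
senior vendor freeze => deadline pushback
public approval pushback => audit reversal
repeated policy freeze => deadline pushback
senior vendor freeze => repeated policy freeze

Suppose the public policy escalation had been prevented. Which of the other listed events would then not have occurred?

Downstream of the public policy escalation: the senior vendor freeze, the repeated policy freeze, the deadline pushback, the unexpected policy cut, the internal vendor dispute, the informal audit overrun.
Of those, still caused via another path: the deadline pushback, the unexpected policy cut, the internal vendor dispute, the informal audit overrun.
The remainder have no surviving cause.

the repeated policy freeze, the senior vendor freeze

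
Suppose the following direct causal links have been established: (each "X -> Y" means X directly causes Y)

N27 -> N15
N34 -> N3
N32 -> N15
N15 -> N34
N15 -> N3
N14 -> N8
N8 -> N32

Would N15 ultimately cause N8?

N15 leads to N34, N3; N8 is not among them.

No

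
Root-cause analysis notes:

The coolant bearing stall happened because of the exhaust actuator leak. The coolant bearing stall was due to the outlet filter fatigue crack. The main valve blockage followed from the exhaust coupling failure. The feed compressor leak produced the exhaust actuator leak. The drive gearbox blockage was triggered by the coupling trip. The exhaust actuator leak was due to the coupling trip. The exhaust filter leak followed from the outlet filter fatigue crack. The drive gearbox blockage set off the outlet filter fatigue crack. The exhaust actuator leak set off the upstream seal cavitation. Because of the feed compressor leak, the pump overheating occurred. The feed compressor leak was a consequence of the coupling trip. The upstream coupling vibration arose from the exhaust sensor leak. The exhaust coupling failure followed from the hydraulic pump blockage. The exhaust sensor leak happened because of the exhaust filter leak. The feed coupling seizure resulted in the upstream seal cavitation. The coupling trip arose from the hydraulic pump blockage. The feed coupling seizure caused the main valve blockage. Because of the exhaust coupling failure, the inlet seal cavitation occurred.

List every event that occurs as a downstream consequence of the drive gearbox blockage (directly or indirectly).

the coolant bearing stall, the exhaust filter leak, the exhaust sensor leak, the outlet filter fatigue crack, the upstream coupling vibration

Direct effects: the outlet filter fatigue crack.
2 steps out: the exhaust filter leak, the coolant bearing stall.
3 steps out: the exhaust sensor leak.
4 steps out: the upstream coupling vibration.
Not reachable from it: the hydraulic pump blockage, the coupling trip, the exhaust coupling failure, the feed compressor leak, the exhaust actuator leak, the pump overheating, the feed coupling seizure, the upstream seal cavitation, the main valve blockage, the inlet seal cavitation.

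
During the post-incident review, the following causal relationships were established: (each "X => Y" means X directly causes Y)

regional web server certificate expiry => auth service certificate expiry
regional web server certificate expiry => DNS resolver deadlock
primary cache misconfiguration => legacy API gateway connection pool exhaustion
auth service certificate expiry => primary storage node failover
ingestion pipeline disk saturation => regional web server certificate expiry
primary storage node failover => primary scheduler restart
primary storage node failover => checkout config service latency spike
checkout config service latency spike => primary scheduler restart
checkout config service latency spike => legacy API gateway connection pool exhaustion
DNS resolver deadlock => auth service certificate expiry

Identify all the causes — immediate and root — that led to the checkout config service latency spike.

the DNS resolver deadlock, the auth service certificate expiry, the ingestion pipeline disk saturation, the primary storage node failover, the regional web server certificate expiry

Immediate cause of the checkout config service latency spike: the primary storage node failover.
Further upstream: the ingestion pipeline disk saturation, the regional web server certificate expiry, the DNS resolver deadlock, the auth service certificate expiry.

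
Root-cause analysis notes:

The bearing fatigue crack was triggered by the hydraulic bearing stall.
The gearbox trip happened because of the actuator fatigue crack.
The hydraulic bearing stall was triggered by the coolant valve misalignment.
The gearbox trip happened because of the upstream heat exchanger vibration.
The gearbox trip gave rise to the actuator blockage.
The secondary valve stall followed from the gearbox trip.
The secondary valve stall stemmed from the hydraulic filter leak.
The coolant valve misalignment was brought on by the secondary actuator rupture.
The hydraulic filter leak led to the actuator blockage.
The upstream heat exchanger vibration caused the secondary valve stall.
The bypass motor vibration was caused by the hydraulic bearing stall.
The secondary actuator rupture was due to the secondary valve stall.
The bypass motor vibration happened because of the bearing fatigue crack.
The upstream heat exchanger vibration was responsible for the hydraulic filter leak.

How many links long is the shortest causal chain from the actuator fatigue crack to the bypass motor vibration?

Shortest chain: the actuator fatigue crack → the gearbox trip → the secondary valve stall → the secondary actuator rupture → the coolant valve misalignment → the hydraulic bearing stall → the bypass motor vibration.

6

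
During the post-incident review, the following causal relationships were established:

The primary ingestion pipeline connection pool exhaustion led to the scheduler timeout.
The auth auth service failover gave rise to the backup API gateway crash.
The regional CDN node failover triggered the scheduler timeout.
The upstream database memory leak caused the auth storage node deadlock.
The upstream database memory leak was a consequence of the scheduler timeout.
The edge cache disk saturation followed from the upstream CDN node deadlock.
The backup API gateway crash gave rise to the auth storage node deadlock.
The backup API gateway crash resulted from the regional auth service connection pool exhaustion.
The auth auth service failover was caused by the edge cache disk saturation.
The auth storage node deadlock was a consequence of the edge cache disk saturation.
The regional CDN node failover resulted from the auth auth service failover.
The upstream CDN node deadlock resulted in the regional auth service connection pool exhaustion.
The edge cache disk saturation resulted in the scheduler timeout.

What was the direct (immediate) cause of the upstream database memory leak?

the scheduler timeout

Upstream contributors include the upstream CDN node deadlock, the edge cache disk saturation, the auth auth service failover, the regional CDN node failover, the primary ingestion pipeline connection pool exhaustion, but only the scheduler timeout feeds directly into the upstream database memory leak.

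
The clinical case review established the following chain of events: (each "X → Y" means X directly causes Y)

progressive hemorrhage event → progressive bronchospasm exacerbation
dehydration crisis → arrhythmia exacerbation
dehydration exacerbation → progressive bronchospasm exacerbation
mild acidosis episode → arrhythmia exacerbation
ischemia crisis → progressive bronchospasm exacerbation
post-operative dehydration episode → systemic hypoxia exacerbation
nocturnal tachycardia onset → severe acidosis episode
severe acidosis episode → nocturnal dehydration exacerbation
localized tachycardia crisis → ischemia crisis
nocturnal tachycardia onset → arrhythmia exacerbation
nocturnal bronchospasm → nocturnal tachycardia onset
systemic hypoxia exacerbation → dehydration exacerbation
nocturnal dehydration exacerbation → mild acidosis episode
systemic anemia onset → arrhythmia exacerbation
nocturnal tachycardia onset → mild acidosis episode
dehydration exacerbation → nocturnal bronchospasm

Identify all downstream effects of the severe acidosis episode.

Direct effects: the nocturnal dehydration exacerbation.
2 steps out: the mild acidosis episode.
3 steps out: the arrhythmia exacerbation.
Not reachable from it: the post-operative dehydration episode, the localized tachycardia crisis, the systemic hypoxia exacerbation, the dehydration exacerbation, the ischemia crisis, the nocturnal bronchospasm, the nocturnal tachycardia onset, the progressive hemorrhage event, the progressive bronchospasm exacerbation, the systemic anemia onset, the dehydration crisis.

the arrhythmia exacerbation, the mild acidosis episode, the nocturnal dehydration exacerbation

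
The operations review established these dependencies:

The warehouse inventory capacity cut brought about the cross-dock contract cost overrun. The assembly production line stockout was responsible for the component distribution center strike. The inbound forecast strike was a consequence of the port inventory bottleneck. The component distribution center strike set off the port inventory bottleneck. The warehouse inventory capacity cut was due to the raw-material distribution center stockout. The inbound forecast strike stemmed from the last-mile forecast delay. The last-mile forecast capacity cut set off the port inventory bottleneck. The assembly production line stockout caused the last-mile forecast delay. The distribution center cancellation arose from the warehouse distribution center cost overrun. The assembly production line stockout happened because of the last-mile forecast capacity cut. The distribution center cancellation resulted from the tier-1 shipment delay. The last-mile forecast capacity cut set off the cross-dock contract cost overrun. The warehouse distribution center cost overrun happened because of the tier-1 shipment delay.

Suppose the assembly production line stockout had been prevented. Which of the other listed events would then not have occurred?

Downstream of the assembly production line stockout: the component distribution center strike, the port inventory bottleneck, the last-mile forecast delay, the inbound forecast strike.
Of those, still caused via another path: the port inventory bottleneck, the inbound forecast strike.
The remainder have no surviving cause.

the component distribution center strike, the last-mile forecast delay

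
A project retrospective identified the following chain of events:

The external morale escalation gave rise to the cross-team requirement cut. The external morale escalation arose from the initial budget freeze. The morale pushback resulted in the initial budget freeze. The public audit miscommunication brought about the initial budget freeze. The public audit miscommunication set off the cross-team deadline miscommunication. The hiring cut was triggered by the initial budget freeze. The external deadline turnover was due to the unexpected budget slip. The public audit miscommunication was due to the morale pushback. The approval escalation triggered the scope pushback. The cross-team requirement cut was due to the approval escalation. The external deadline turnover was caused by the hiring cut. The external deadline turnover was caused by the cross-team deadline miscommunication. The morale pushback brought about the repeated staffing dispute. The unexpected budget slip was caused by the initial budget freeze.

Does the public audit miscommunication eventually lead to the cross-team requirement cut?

Yes

There is a causal chain: the public audit miscommunication → the initial budget freeze → the external morale escalation → the cross-team requirement cut.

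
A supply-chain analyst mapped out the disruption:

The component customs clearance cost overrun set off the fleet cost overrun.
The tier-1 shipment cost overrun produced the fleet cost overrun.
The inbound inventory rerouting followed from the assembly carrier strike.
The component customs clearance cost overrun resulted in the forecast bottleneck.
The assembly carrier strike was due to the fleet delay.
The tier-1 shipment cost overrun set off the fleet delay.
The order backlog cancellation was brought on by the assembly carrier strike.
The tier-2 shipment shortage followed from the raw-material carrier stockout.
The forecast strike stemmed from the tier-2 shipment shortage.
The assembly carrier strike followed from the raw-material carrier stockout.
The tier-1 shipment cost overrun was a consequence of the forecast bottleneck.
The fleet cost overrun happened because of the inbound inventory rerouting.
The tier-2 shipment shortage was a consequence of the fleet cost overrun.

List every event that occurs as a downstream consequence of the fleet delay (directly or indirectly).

Direct effects: the assembly carrier strike.
2 steps out: the inbound inventory rerouting, the order backlog cancellation.
3 steps out: the fleet cost overrun.
4 steps out: the tier-2 shipment shortage.
5 steps out: the forecast strike.
Not reachable from it: the raw-material carrier stockout, the component customs clearance cost overrun, the forecast bottleneck, the tier-1 shipment cost overrun.

the assembly carrier strike, the fleet cost overrun, the forecast strike, the inbound inventory rerouting, the order backlog cancellation, the tier-2 shipment shortage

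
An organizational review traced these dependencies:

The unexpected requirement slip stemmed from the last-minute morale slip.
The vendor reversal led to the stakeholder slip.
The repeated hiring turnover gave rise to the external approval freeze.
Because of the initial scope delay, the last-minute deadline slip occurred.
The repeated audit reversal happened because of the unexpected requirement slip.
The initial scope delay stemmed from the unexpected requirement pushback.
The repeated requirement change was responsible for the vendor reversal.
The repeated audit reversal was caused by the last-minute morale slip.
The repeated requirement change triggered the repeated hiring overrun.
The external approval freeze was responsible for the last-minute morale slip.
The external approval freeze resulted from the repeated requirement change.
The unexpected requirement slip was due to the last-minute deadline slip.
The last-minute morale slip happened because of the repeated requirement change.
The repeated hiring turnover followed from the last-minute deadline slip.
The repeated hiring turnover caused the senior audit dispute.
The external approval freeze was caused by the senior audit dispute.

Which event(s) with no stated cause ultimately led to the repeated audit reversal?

the repeated requirement change, the unexpected requirement pushback

Tracing upstream from the repeated audit reversal: the repeated audit reversal ← the last-minute morale slip ← the repeated requirement change.
A separate upstream branch: the repeated audit reversal ← the unexpected requirement slip ← the last-minute deadline slip ← the initial scope delay ← the unexpected requirement pushback.
Each of those chain origins has no stated cause.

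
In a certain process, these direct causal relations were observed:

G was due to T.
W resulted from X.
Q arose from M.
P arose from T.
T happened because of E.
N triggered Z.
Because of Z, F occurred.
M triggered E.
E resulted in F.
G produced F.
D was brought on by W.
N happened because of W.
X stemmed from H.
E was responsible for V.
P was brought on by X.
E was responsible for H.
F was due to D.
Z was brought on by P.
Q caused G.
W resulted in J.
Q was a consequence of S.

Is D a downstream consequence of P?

No

P leads to Z, F; D is not among them.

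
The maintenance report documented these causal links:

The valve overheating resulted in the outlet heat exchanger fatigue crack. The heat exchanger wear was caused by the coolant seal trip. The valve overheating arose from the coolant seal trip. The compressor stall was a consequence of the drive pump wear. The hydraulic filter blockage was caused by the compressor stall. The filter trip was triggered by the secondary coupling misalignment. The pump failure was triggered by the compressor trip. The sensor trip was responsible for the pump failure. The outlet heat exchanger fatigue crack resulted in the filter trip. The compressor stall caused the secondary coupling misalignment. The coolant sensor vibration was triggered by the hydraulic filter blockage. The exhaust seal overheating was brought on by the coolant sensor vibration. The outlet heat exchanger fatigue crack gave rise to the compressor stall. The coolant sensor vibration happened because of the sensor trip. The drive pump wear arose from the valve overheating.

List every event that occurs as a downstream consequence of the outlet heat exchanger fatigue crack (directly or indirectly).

the compressor stall, the coolant sensor vibration, the exhaust seal overheating, the filter trip, the hydraulic filter blockage, the secondary coupling misalignment

Direct effects: the compressor stall, the filter trip.
2 steps out: the secondary coupling misalignment, the hydraulic filter blockage.
3 steps out: the coolant sensor vibration.
4 steps out: the exhaust seal overheating.
Not reachable from it: the sensor trip, the coolant seal trip, the valve overheating, the drive pump wear, the compressor trip, the heat exchanger wear, the pump failure.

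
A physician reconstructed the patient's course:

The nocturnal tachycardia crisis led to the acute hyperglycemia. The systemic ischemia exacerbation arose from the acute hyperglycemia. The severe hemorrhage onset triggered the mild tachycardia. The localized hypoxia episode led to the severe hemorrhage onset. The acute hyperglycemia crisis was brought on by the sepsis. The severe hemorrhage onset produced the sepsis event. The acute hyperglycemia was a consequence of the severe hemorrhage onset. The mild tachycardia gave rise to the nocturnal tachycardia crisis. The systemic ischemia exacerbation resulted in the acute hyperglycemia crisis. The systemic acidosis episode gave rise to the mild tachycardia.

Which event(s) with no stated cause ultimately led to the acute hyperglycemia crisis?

Tracing upstream from the acute hyperglycemia crisis: the acute hyperglycemia crisis ← the sepsis.
A separate upstream branch: the acute hyperglycemia crisis ← the systemic ischemia exacerbation ← the acute hyperglycemia ← the severe hemorrhage onset ← the localized hypoxia episode.
A separate upstream branch: the acute hyperglycemia crisis ← the systemic ischemia exacerbation ← the acute hyperglycemia ← the nocturnal tachycardia crisis ← the mild tachycardia ← the systemic acidosis episode.
Each of those chain origins has no stated cause.

the localized hypoxia episode, the sepsis, the systemic acidosis episode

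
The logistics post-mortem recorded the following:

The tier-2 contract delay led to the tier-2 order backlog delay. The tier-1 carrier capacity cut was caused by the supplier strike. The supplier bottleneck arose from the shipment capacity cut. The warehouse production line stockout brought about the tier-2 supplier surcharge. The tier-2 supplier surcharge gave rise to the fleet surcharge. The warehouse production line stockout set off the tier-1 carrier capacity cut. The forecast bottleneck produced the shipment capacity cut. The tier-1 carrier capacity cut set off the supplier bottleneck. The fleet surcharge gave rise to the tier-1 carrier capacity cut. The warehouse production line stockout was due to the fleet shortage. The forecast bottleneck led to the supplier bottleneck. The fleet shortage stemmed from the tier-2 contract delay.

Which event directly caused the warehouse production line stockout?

the fleet shortage

Upstream contributors include the tier-2 contract delay, but only the fleet shortage feeds directly into the warehouse production line stockout.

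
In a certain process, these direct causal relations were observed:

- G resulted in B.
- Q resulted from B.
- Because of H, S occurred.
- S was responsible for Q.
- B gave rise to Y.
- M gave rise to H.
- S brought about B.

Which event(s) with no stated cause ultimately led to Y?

Tracing upstream from Y: Y ← B ← G.
A separate upstream branch: Y ← B ← S ← H ← M.
Each of those chain origins has no stated cause.

G, M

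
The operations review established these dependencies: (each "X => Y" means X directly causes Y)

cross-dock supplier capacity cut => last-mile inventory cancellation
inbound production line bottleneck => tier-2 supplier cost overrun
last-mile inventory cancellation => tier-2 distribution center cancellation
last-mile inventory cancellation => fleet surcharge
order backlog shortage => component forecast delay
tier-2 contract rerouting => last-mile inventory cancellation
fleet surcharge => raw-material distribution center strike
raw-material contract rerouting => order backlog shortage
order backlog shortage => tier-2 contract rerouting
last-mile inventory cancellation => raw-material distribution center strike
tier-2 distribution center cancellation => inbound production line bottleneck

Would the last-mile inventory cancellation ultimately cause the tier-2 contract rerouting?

The last-mile inventory cancellation leads to the tier-2 distribution center cancellation, the fleet surcharge, the inbound production line bottleneck, the raw-material distribution center strike, the tier-2 supplier cost overrun; the tier-2 contract rerouting is not among them.

No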